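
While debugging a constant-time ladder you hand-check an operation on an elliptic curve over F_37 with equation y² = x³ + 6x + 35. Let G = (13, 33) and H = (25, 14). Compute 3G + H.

(27, 14)

First 3G:
Repeated addition: build up to 3G.
2G: tangent at (13, 33): λ = (3·13² + 6)/(2·33) ≡ 32/29. 29⁻¹ ≡ 23 (mod 37), so λ ≡ 32·23 ≡ 33.
  x = λ² - 13 - 13 = 1089 - 26 ≡ 27; y = λ·(13 - 27) - 33 ≡ 23. → (27, 23)
3G: (27, 23) + (13, 33). λ = (33 - 23)/(13 - 27) ≡ 10/23 mod 37. 23⁻¹ ≡ 29 (mod 37), so λ ≡ 31.
  x = λ² - 27 - 13 = 961 - 40 ≡ 33; y = λ·(27 - 33) - 23 ≡ 13. → (33, 13)
3G = (33, 13).
Finally 3G + H:
(33, 13) + (25, 14). λ = (14 - 13)/(25 - 33) ≡ 1/29 mod 37. 29⁻¹ ≡ 23 (mod 37) since 29·23 = 667 ≡ 1, so λ ≡ 23.
  x = λ² - 33 - 25 = 529 - 58 ≡ 27; y = λ·(33 - 27) - 13 ≡ 14. → (27, 14)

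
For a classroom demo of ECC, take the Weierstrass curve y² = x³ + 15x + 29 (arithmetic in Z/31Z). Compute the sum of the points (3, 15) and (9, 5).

(8, 14)

(3, 15) + (9, 5). λ = (5 - 15)/(9 - 3) ≡ 21/6 mod 31. 6⁻¹ ≡ 26 (mod 31), so λ ≡ 19.
  x = λ² - 3 - 9 = 361 - 12 ≡ 8; y = λ·(3 - 8) - 15 ≡ 14. → (8, 14)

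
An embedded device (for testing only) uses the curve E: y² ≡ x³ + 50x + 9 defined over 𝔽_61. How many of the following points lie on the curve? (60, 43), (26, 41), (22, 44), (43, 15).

2

(60, 43): 43² ≡ 19, rhs ≡ 19 → on.
(26, 41): 41² ≡ 34, rhs ≡ 36 → off.
(22, 44): 44² ≡ 45, rhs ≡ 45 → on.
(43, 15): 15² ≡ 42, rhs ≡ 48 → off.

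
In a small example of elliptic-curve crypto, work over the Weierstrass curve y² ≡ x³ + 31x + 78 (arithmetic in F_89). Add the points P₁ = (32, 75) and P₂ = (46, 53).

(28, 84)

(32, 75) + (46, 53). λ = (53 - 75)/(46 - 32) ≡ 67/14 mod 89. 14⁻¹ ≡ 70 (mod 89) since 14·70 = 980 ≡ 1, so λ ≡ 62.
  x = λ² - 32 - 46 = 3844 - 78 ≡ 28; y = λ·(32 - 28) - 75 ≡ 84. → (28, 84)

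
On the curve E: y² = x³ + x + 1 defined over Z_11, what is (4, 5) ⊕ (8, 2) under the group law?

(3, 8)

(4, 5) + (8, 2). λ = (2 - 5)/(8 - 4) ≡ 8/4 mod 11. 4⁻¹ ≡ 3 (mod 11) since 4·3 = 12 ≡ 1, so λ ≡ 2.
  x = λ² - 4 - 8 = 4 - 12 ≡ 3; y = λ·(4 - 3) - 5 ≡ 8. → (3, 8)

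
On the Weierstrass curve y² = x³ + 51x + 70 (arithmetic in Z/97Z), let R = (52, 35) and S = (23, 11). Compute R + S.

(52, 35) + (23, 11). λ = (11 - 35)/(23 - 52) ≡ 73/68 mod 97. 68⁻¹ ≡ 10 (mod 97) since 68·10 = 680 ≡ 1, so λ ≡ 51.
  x = λ² - 52 - 23 = 2601 - 75 ≡ 4; y = λ·(52 - 4) - 35 ≡ 85. → (4, 85)

(4, 85)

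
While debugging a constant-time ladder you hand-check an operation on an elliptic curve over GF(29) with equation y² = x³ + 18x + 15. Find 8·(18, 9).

Write Q = (18, 9).
Repeated addition: build up to 8Q.
2Q: tangent at (18, 9): λ = (3·18² + 18)/(2·9) ≡ 4/18. 18⁻¹ ≡ 21 (mod 29), so λ ≡ 4·21 ≡ 26.
  x = λ² - 18 - 18 = 676 - 36 ≡ 2; y = λ·(18 - 2) - 9 ≡ 1. → (2, 1)
3Q: (2, 1) + (18, 9). λ = (9 - 1)/(18 - 2) ≡ 8/16 mod 29. 16⁻¹ ≡ 20 (mod 29) since 16·20 = 320 ≡ 1, so λ ≡ 15.
  x = λ² - 2 - 18 = 225 - 20 ≡ 2; y = λ·(2 - 2) - 1 ≡ 28. → (2, 28)
4Q: (2, 28) + (18, 9). λ = (9 - 28)/(18 - 2) ≡ 10/16 mod 29. 16⁻¹ ≡ 20 (mod 29), so λ ≡ 26.
  x = λ² - 2 - 18 = 676 - 20 ≡ 18; y = λ·(2 - 18) - 28 ≡ 20. → (18, 20)
5Q: (18, 20) + (18, 9): same x and y₁ ≡ -y₂, so the sum is ∞.
6Q: ∞ + (18, 9) = (18, 9) (identity).
7Q: tangent at (18, 9): λ = (3·18² + 18)/(2·9) ≡ 4/18. 18⁻¹ ≡ 21 (mod 29), so λ ≡ 4·21 ≡ 26.
  x = λ² - 18 - 18 = 676 - 36 ≡ 2; y = λ·(18 - 2) - 9 ≡ 1. → (2, 1)
8Q: (2, 1) + (18, 9). λ = (9 - 1)/(18 - 2) ≡ 8/16 mod 29. 16⁻¹ ≡ 20 (mod 29) since 16·20 = 320 ≡ 1, so λ ≡ 15.
  x = λ² - 2 - 18 = 225 - 20 ≡ 2; y = λ·(2 - 2) - 1 ≡ 28. → (2, 28)

(2, 28)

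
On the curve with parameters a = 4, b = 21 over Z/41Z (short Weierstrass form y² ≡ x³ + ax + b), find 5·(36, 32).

Write G = (36, 32).
Repeated addition: build up to 5G.
2G: tangent at (36, 32): λ = (3·36² + 4)/(2·32) ≡ 38/23. 23⁻¹ ≡ 25 (mod 41) since 23·25 = 575 ≡ 1, so λ ≡ 38·25 ≡ 7.
  x = λ² - 36 - 36 = 49 - 72 ≡ 18; y = λ·(36 - 18) - 32 ≡ 12. → (18, 12)
3G: (18, 12) + (36, 32). λ = (32 - 12)/(36 - 18) ≡ 20/18 mod 41. 18⁻¹ ≡ 16 (mod 41), so λ ≡ 33.
  x = λ² - 18 - 36 = 1089 - 54 ≡ 10; y = λ·(18 - 10) - 12 ≡ 6. → (10, 6)
4G: (10, 6) + (36, 32). λ = (32 - 6)/(36 - 10) ≡ 26/26 mod 41. 26⁻¹ ≡ 30 (mod 41), so λ ≡ 1.
  x = λ² - 10 - 36 = 1 - 46 ≡ 37; y = λ·(10 - 37) - 6 ≡ 8. → (37, 8)
5G: (37, 8) + (36, 32). λ = (32 - 8)/(36 - 37) ≡ 24/40 mod 41. 40⁻¹ ≡ 40 (mod 41), so λ ≡ 17.
  x = λ² - 37 - 36 = 289 - 73 ≡ 11; y = λ·(37 - 11) - 8 ≡ 24. → (11, 24)

(11, 24)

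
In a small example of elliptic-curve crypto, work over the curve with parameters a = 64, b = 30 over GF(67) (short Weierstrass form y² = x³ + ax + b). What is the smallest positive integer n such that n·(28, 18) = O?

9

2P: tangent at (28, 18): λ = (3·28² + 64)/(2·18) ≡ 4/36. 36⁻¹ ≡ 54 (mod 67), so λ ≡ 4·54 ≡ 15.
  x = λ² - 28 - 28 = 225 - 56 ≡ 35; y = λ·(28 - 35) - 18 ≡ 11. → (35, 11)
3P: (35, 11) + (28, 18). λ = (18 - 11)/(28 - 35) ≡ 7/60 mod 67. 60⁻¹ ≡ 19 (mod 67), so λ ≡ 66.
  x = λ² - 35 - 28 = 4356 - 63 ≡ 5; y = λ·(35 - 5) - 11 ≡ 26. → (5, 26)
4P: (5, 26) + (28, 18). λ = (18 - 26)/(28 - 5) ≡ 59/23 mod 67. 23⁻¹ ≡ 35 (mod 67) since 23·35 = 805 ≡ 1, so λ ≡ 55.
  x = λ² - 5 - 28 = 3025 - 33 ≡ 44; y = λ·(5 - 44) - 26 ≡ 40. → (44, 40)
5P: (44, 40) + (28, 18). λ = (18 - 40)/(28 - 44) ≡ 45/51 mod 67. 51⁻¹ ≡ 46 (mod 67) since 51·46 = 2346 ≡ 1, so λ ≡ 60.
  x = λ² - 44 - 28 = 3600 - 72 ≡ 44; y = λ·(44 - 44) - 40 ≡ 27. → (44, 27)
6P: (44, 27) + (28, 18). λ = (18 - 27)/(28 - 44) ≡ 58/51 mod 67. 51⁻¹ ≡ 46 (mod 67) since 51·46 = 2346 ≡ 1, so λ ≡ 55.
  x = λ² - 44 - 28 = 3025 - 72 ≡ 5; y = λ·(44 - 5) - 27 ≡ 41. → (5, 41)
7P: (5, 41) + (28, 18). λ = (18 - 41)/(28 - 5) ≡ 44/23 mod 67. 23⁻¹ ≡ 35 (mod 67) since 23·35 = 805 ≡ 1, so λ ≡ 66.
  x = λ² - 5 - 28 = 4356 - 33 ≡ 35; y = λ·(5 - 35) - 41 ≡ 56. → (35, 56)
8P: (35, 56) + (28, 18). λ = (18 - 56)/(28 - 35) ≡ 29/60 mod 67. 60⁻¹ ≡ 19 (mod 67), so λ ≡ 15.
  x = λ² - 35 - 28 = 225 - 63 ≡ 28; y = λ·(35 - 28) - 56 ≡ 49. → (28, 49)
9P: (28, 49) + (28, 18): same x and y₁ ≡ -y₂, so the sum is O.
9P = O, so the order is 9.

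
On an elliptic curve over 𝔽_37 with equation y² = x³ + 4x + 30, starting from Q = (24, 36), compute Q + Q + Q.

Repeated addition: build up to 3Q.
2Q: tangent at (24, 36): λ = (3·24² + 4)/(2·36) ≡ 30/35. 35⁻¹ ≡ 18 (mod 37) since 35·18 = 630 ≡ 1, so λ ≡ 30·18 ≡ 22.
  x = λ² - 24 - 24 = 484 - 48 ≡ 29; y = λ·(24 - 29) - 36 ≡ 2. → (29, 2)
3Q: (29, 2) + (24, 36). λ = (36 - 2)/(24 - 29) ≡ 34/32 mod 37. 32⁻¹ ≡ 22 (mod 37), so λ ≡ 8.
  x = λ² - 29 - 24 = 64 - 53 ≡ 11; y = λ·(29 - 11) - 2 ≡ 31. → (11, 31)

(11, 31)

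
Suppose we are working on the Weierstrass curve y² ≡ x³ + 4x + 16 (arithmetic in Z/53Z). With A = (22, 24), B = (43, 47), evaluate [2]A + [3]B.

(6, 37)

First 2A:
Repeated addition: build up to 2A.
2A: tangent at (22, 24): λ = (3·22² + 4)/(2·24) ≡ 25/48. 48⁻¹ ≡ 21 (mod 53), so λ ≡ 25·21 ≡ 48.
  x = λ² - 22 - 22 = 2304 - 44 ≡ 34; y = λ·(22 - 34) - 24 ≡ 36. → (34, 36)
2A = (34, 36).
Next 3B:
Repeated addition: build up to 3B.
2B: tangent at (43, 47): λ = (3·43² + 4)/(2·47) ≡ 39/41. 41⁻¹ ≡ 22 (mod 53) since 41·22 = 902 ≡ 1, so λ ≡ 39·22 ≡ 10.
  x = λ² - 43 - 43 = 100 - 86 ≡ 14; y = λ·(43 - 14) - 47 ≡ 31. → (14, 31)
3B: (14, 31) + (43, 47). λ = (47 - 31)/(43 - 14) ≡ 16/29 mod 53. 29⁻¹ ≡ 11 (mod 53) since 29·11 = 319 ≡ 1, so λ ≡ 17.
  x = λ² - 14 - 43 = 289 - 57 ≡ 20; y = λ·(14 - 20) - 31 ≡ 26. → (20, 26)
3B = (20, 26).
Finally 2A + 3B:
(34, 36) + (20, 26). λ = (26 - 36)/(20 - 34) ≡ 43/39 mod 53. 39⁻¹ ≡ 34 (mod 53), so λ ≡ 31.
  x = λ² - 34 - 20 = 961 - 54 ≡ 6; y = λ·(34 - 6) - 36 ≡ 37. → (6, 37)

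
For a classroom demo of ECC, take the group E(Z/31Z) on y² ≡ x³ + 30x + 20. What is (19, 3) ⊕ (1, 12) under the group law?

(19, 3) + (1, 12). λ = (12 - 3)/(1 - 19) ≡ 9/13 mod 31. 13⁻¹ ≡ 12 (mod 31), so λ ≡ 15.
  x = λ² - 19 - 1 = 225 - 20 ≡ 19; y = λ·(19 - 19) - 3 ≡ 28. → (19, 28)

(19, 28)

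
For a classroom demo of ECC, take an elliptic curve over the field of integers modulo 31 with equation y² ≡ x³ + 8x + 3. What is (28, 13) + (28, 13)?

tangent at (28, 13): λ = (3·28² + 8)/(2·13) ≡ 4/26. 26⁻¹ ≡ 6 (mod 31) since 26·6 = 156 ≡ 1, so λ ≡ 4·6 ≡ 24.
  x = λ² - 28 - 28 = 576 - 56 ≡ 24; y = λ·(28 - 24) - 13 ≡ 21. → (24, 21)

(24, 21)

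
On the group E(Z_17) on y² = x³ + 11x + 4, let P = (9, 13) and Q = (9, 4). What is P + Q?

The two points share x = 9 and their y-coordinates satisfy 13 + 4 ≡ 0 (mod 17), so they are inverses. Their sum is ∞.

O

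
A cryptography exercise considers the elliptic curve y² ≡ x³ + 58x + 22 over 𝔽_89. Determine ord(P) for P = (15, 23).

12

2P: tangent at (15, 23): λ = (3·15² + 58)/(2·23) ≡ 21/46. 46⁻¹ ≡ 60 (mod 89), so λ ≡ 21·60 ≡ 14.
  x = λ² - 15 - 15 = 196 - 30 ≡ 77; y = λ·(15 - 77) - 23 ≡ 88. → (77, 88)
3P: (77, 88) + (15, 23). λ = (23 - 88)/(15 - 77) ≡ 24/27 mod 89. 27⁻¹ ≡ 33 (mod 89) since 27·33 = 891 ≡ 1, so λ ≡ 80.
  x = λ² - 77 - 15 = 6400 - 92 ≡ 78; y = λ·(77 - 78) - 88 ≡ 10. → (78, 10)
4P: (78, 10) + (15, 23). λ = (23 - 10)/(15 - 78) ≡ 13/26 mod 89. 26⁻¹ ≡ 24 (mod 89), so λ ≡ 45.
  x = λ² - 78 - 15 = 2025 - 93 ≡ 63; y = λ·(78 - 63) - 10 ≡ 42. → (63, 42)
5P: (63, 42) + (15, 23). λ = (23 - 42)/(15 - 63) ≡ 70/41 mod 89. 41⁻¹ ≡ 76 (mod 89), so λ ≡ 69.
  x = λ² - 63 - 15 = 4761 - 78 ≡ 55; y = λ·(63 - 55) - 42 ≡ 65. → (55, 65)
6P: (55, 65) + (15, 23). λ = (23 - 65)/(15 - 55) ≡ 47/49 mod 89. 49⁻¹ ≡ 20 (mod 89), so λ ≡ 50.
  x = λ² - 55 - 15 = 2500 - 70 ≡ 27; y = λ·(55 - 27) - 65 ≡ 0. → (27, 0)
7P: (27, 0) + (15, 23). λ = (23 - 0)/(15 - 27) ≡ 23/77 mod 89. 77⁻¹ ≡ 37 (mod 89) since 77·37 = 2849 ≡ 1, so λ ≡ 50.
  x = λ² - 27 - 15 = 2500 - 42 ≡ 55; y = λ·(27 - 55) - 0 ≡ 24. → (55, 24)
8P: (55, 24) + (15, 23). λ = (23 - 24)/(15 - 55) ≡ 88/49 mod 89. 49⁻¹ ≡ 20 (mod 89), so λ ≡ 69.
  x = λ² - 55 - 15 = 4761 - 70 ≡ 63; y = λ·(55 - 63) - 24 ≡ 47. → (63, 47)
9P: (63, 47) + (15, 23). λ = (23 - 47)/(15 - 63) ≡ 65/41 mod 89. 41⁻¹ ≡ 76 (mod 89) since 41·76 = 3116 ≡ 1, so λ ≡ 45.
  x = λ² - 63 - 15 = 2025 - 78 ≡ 78; y = λ·(63 - 78) - 47 ≡ 79. → (78, 79)
10P: (78, 79) + (15, 23). λ = (23 - 79)/(15 - 78) ≡ 33/26 mod 89. 26⁻¹ ≡ 24 (mod 89) since 26·24 = 624 ≡ 1, so λ ≡ 80.
  x = λ² - 78 - 15 = 6400 - 93 ≡ 77; y = λ·(78 - 77) - 79 ≡ 1. → (77, 1)
11P: (77, 1) + (15, 23). λ = (23 - 1)/(15 - 77) ≡ 22/27 mod 89. 27⁻¹ ≡ 33 (mod 89) since 27·33 = 891 ≡ 1, so λ ≡ 14.
  x = λ² - 77 - 15 = 196 - 92 ≡ 15; y = λ·(77 - 15) - 1 ≡ 66. → (15, 66)
12P: (15, 66) + (15, 23): same x and y₁ ≡ -y₂, so the sum is the point at infinity.
12P = the point at infinity, so the order is 12.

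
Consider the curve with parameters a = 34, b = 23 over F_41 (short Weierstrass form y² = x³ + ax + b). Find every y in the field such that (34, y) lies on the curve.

x³ + 34x + 23 = 40483 ≡ 16 (mod 41).
Square roots of 16 mod 41: 4 and 37 (since 4² = 16 ≡ 16).

4, 37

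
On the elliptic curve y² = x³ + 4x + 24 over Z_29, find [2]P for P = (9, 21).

tangent at (9, 21): λ = (3·9² + 4)/(2·21) ≡ 15/13. 13⁻¹ ≡ 9 (mod 29), so λ ≡ 15·9 ≡ 19.
  x = λ² - 9 - 9 = 361 - 18 ≡ 24; y = λ·(9 - 24) - 21 ≡ 13. → (24, 13)

(24, 13)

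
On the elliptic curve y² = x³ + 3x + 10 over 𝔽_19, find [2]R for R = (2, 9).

tangent at (2, 9): λ = (3·2² + 3)/(2·9) ≡ 15/18. 18⁻¹ ≡ 18 (mod 19), so λ ≡ 15·18 ≡ 4.
  x = λ² - 2 - 2 = 16 - 4 ≡ 12; y = λ·(2 - 12) - 9 ≡ 8. → (12, 8)

(12, 8)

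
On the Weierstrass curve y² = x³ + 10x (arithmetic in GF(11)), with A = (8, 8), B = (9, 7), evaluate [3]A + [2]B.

First 3A:
Repeated addition: build up to 3A.
2A: tangent at (8, 8): λ = (3·8² + 10)/(2·8) ≡ 4/5. 5⁻¹ ≡ 9 (mod 11), so λ ≡ 4·9 ≡ 3.
  x = λ² - 8 - 8 = 9 - 16 ≡ 4; y = λ·(8 - 4) - 8 ≡ 4. → (4, 4)
3A: (4, 4) + (8, 8). λ = (8 - 4)/(8 - 4) ≡ 4/4 mod 11. 4⁻¹ ≡ 3 (mod 11) since 4·3 = 12 ≡ 1, so λ ≡ 1.
  x = λ² - 4 - 8 = 1 - 12 ≡ 0; y = λ·(4 - 0) - 4 ≡ 0. → (0, 0)
3A = (0, 0).
Next 2B:
Repeated addition: build up to 2B.
2B: tangent at (9, 7): λ = (3·9² + 10)/(2·7) ≡ 0/3. 3⁻¹ ≡ 4 (mod 11), so λ ≡ 0·4 ≡ 0.
  x = λ² - 9 - 9 = 0 - 18 ≡ 4; y = λ·(9 - 4) - 7 ≡ 4. → (4, 4)
2B = (4, 4).
Finally 3A + 2B:
(0, 0) + (4, 4). λ = (4 - 0)/(4 - 0) ≡ 4/4 mod 11. 4⁻¹ ≡ 3 (mod 11), so λ ≡ 1.
  x = λ² - 0 - 4 = 1 - 4 ≡ 8; y = λ·(0 - 8) - 0 ≡ 3. → (8, 3)

(8, 3)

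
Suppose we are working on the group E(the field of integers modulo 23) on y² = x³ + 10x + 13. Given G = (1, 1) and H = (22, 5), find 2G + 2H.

First 2G:
Repeated addition: build up to 2G.
2G: tangent at (1, 1): λ = (3·1² + 10)/(2·1) ≡ 13/2. 2⁻¹ ≡ 12 (mod 23) since 2·12 = 24 ≡ 1, so λ ≡ 13·12 ≡ 18.
  x = λ² - 1 - 1 = 324 - 2 ≡ 0; y = λ·(1 - 0) - 1 ≡ 17. → (0, 17)
2G = (0, 17).
Next 2H:
Repeated addition: build up to 2H.
2H: tangent at (22, 5): λ = (3·22² + 10)/(2·5) ≡ 13/10. 10⁻¹ ≡ 7 (mod 23), so λ ≡ 13·7 ≡ 22.
  x = λ² - 22 - 22 = 484 - 44 ≡ 3; y = λ·(22 - 3) - 5 ≡ 22. → (3, 22)
2H = (3, 22).
Finally 2G + 2H:
(0, 17) + (3, 22). λ = (22 - 17)/(3 - 0) ≡ 5/3 mod 23. 3⁻¹ ≡ 8 (mod 23) since 3·8 = 24 ≡ 1, so λ ≡ 17.
  x = λ² - 0 - 3 = 289 - 3 ≡ 10; y = λ·(0 - 10) - 17 ≡ 20. → (10, 20)

(10, 20)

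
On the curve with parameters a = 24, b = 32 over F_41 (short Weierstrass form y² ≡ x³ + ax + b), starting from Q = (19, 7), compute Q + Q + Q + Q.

(33, 5)

Double-and-add on 4 = (100)₂. Start with Q = (19, 7) for the leading 1-bit.
double: tangent at (19, 7): λ = (3·19² + 24)/(2·7) ≡ 0/14. 14⁻¹ ≡ 3 (mod 41), so λ ≡ 0·3 ≡ 0.
  x = λ² - 19 - 19 = 0 - 38 ≡ 3; y = λ·(19 - 3) - 7 ≡ 34. → (3, 34)
double: tangent at (3, 34): λ = (3·3² + 24)/(2·34) ≡ 10/27. 27⁻¹ ≡ 38 (mod 41), so λ ≡ 10·38 ≡ 11.
  x = λ² - 3 - 3 = 121 - 6 ≡ 33; y = λ·(3 - 33) - 34 ≡ 5. → (33, 5)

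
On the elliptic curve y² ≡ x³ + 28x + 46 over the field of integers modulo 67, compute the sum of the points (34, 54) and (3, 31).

(34, 54) + (3, 31). λ = (31 - 54)/(3 - 34) ≡ 44/36 mod 67. 36⁻¹ ≡ 54 (mod 67), so λ ≡ 31.
  x = λ² - 34 - 3 = 961 - 37 ≡ 53; y = λ·(34 - 53) - 54 ≡ 27. → (53, 27)

(53, 27)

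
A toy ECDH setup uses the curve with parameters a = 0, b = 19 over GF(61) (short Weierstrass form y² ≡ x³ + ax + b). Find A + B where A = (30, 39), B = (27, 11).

(3, 30)

(30, 39) + (27, 11). λ = (11 - 39)/(27 - 30) ≡ 33/58 mod 61. 58⁻¹ ≡ 20 (mod 61), so λ ≡ 50.
  x = λ² - 30 - 27 = 2500 - 57 ≡ 3; y = λ·(30 - 3) - 39 ≡ 30. → (3, 30)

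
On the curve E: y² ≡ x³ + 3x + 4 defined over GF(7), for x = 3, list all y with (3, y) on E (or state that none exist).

none

x³ + 3x + 4 = 40 ≡ 5 (mod 7).
5 is a non-residue mod 7; no y exists.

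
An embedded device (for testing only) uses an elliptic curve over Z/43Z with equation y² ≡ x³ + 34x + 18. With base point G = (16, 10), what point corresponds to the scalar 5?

Repeated addition: build up to 5G.
2G: tangent at (16, 10): λ = (3·16² + 34)/(2·10) ≡ 28/20. 20⁻¹ ≡ 28 (mod 43) since 20·28 = 560 ≡ 1, so λ ≡ 28·28 ≡ 10.
  x = λ² - 16 - 16 = 100 - 32 ≡ 25; y = λ·(16 - 25) - 10 ≡ 29. → (25, 29)
3G: (25, 29) + (16, 10). λ = (10 - 29)/(16 - 25) ≡ 24/34 mod 43. 34⁻¹ ≡ 19 (mod 43), so λ ≡ 26.
  x = λ² - 25 - 16 = 676 - 41 ≡ 33; y = λ·(25 - 33) - 29 ≡ 21. → (33, 21)
4G: (33, 21) + (16, 10). λ = (10 - 21)/(16 - 33) ≡ 32/26 mod 43. 26⁻¹ ≡ 5 (mod 43) since 26·5 = 130 ≡ 1, so λ ≡ 31.
  x = λ² - 33 - 16 = 961 - 49 ≡ 9; y = λ·(33 - 9) - 21 ≡ 35. → (9, 35)
5G: (9, 35) + (16, 10). λ = (10 - 35)/(16 - 9) ≡ 18/7 mod 43. 7⁻¹ ≡ 37 (mod 43) since 7·37 = 259 ≡ 1, so λ ≡ 21.
  x = λ² - 9 - 16 = 441 - 25 ≡ 29; y = λ·(9 - 29) - 35 ≡ 18. → (29, 18)

(29, 18)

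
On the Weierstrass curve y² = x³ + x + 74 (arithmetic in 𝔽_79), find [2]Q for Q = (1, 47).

(23, 63)

tangent at (1, 47): λ = (3·1² + 1)/(2·47) ≡ 4/15. 15⁻¹ ≡ 58 (mod 79), so λ ≡ 4·58 ≡ 74.
  x = λ² - 1 - 1 = 5476 - 2 ≡ 23; y = λ·(1 - 23) - 47 ≡ 63. → (23, 63)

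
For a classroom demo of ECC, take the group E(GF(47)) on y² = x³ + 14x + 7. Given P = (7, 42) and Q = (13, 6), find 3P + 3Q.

(37, 29)

First 3P:
Repeated addition: build up to 3P.
2P: tangent at (7, 42): λ = (3·7² + 14)/(2·42) ≡ 20/37. 37⁻¹ ≡ 14 (mod 47), so λ ≡ 20·14 ≡ 45.
  x = λ² - 7 - 7 = 2025 - 14 ≡ 37; y = λ·(7 - 37) - 42 ≡ 18. → (37, 18)
3P: (37, 18) + (7, 42). λ = (42 - 18)/(7 - 37) ≡ 24/17 mod 47. 17⁻¹ ≡ 36 (mod 47) since 17·36 = 612 ≡ 1, so λ ≡ 18.
  x = λ² - 37 - 7 = 324 - 44 ≡ 45; y = λ·(37 - 45) - 18 ≡ 26. → (45, 26)
3P = (45, 26).
Next 3Q:
Repeated addition: build up to 3Q.
2Q: tangent at (13, 6): λ = (3·13² + 14)/(2·6) ≡ 4/12. 12⁻¹ ≡ 4 (mod 47), so λ ≡ 4·4 ≡ 16.
  x = λ² - 13 - 13 = 256 - 26 ≡ 42; y = λ·(13 - 42) - 6 ≡ 0. → (42, 0)
3Q: (42, 0) + (13, 6). λ = (6 - 0)/(13 - 42) ≡ 6/18 mod 47. 18⁻¹ ≡ 34 (mod 47), so λ ≡ 16.
  x = λ² - 42 - 13 = 256 - 55 ≡ 13; y = λ·(42 - 13) - 0 ≡ 41. → (13, 41)
3Q = (13, 41).
Finally 3P + 3Q:
(45, 26) + (13, 41). λ = (41 - 26)/(13 - 45) ≡ 15/15 mod 47. 15⁻¹ ≡ 22 (mod 47), so λ ≡ 1.
  x = λ² - 45 - 13 = 1 - 58 ≡ 37; y = λ·(45 - 37) - 26 ≡ 29. → (37, 29)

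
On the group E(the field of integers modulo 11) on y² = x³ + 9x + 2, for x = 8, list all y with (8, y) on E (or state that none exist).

x³ + 9x + 2 = 586 ≡ 3 (mod 11).
Square roots of 3 mod 11: 5 and 6 (since 5² = 25 ≡ 3).

5, 6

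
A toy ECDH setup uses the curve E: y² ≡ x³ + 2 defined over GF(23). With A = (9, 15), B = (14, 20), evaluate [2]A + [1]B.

(22, 1)

First 2A:
Repeated addition: build up to 2A.
2A: tangent at (9, 15): λ = (3·9² + 0)/(2·15) ≡ 13/7. 7⁻¹ ≡ 10 (mod 23), so λ ≡ 13·10 ≡ 15.
  x = λ² - 9 - 9 = 225 - 18 ≡ 0; y = λ·(9 - 0) - 15 ≡ 5. → (0, 5)
2A = (0, 5).
Finally 2A + B:
(0, 5) + (14, 20). λ = (20 - 5)/(14 - 0) ≡ 15/14 mod 23. 14⁻¹ ≡ 5 (mod 23), so λ ≡ 6.
  x = λ² - 0 - 14 = 36 - 14 ≡ 22; y = λ·(0 - 22) - 5 ≡ 1. → (22, 1)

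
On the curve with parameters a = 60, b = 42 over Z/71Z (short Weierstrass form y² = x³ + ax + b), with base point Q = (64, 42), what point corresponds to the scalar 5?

Repeated addition: build up to 5Q.
2Q: tangent at (64, 42): λ = (3·64² + 60)/(2·42) ≡ 65/13. 13⁻¹ ≡ 11 (mod 71), so λ ≡ 65·11 ≡ 5.
  x = λ² - 64 - 64 = 25 - 128 ≡ 39; y = λ·(64 - 39) - 42 ≡ 12. → (39, 12)
3Q: (39, 12) + (64, 42). λ = (42 - 12)/(64 - 39) ≡ 30/25 mod 71. 25⁻¹ ≡ 54 (mod 71) since 25·54 = 1350 ≡ 1, so λ ≡ 58.
  x = λ² - 39 - 64 = 3364 - 103 ≡ 66; y = λ·(39 - 66) - 12 ≡ 55. → (66, 55)
4Q: (66, 55) + (64, 42). λ = (42 - 55)/(64 - 66) ≡ 58/69 mod 71. 69⁻¹ ≡ 35 (mod 71), so λ ≡ 42.
  x = λ² - 66 - 64 = 1764 - 130 ≡ 1; y = λ·(66 - 1) - 55 ≡ 48. → (1, 48)
5Q: (1, 48) + (64, 42). λ = (42 - 48)/(64 - 1) ≡ 65/63 mod 71. 63⁻¹ ≡ 62 (mod 71) since 63·62 = 3906 ≡ 1, so λ ≡ 54.
  x = λ² - 1 - 64 = 2916 - 65 ≡ 11; y = λ·(1 - 11) - 48 ≡ 51. → (11, 51)

(11, 51)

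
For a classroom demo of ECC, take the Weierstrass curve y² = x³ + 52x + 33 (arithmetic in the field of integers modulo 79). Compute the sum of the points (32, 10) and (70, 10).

(56, 69)

(32, 10) + (70, 10). λ = (10 - 10)/(70 - 32) ≡ 0/38 mod 79. 38⁻¹ ≡ 52 (mod 79), so λ ≡ 0.
  x = λ² - 32 - 70 = 0 - 102 ≡ 56; y = λ·(32 - 56) - 10 ≡ 69. → (56, 69)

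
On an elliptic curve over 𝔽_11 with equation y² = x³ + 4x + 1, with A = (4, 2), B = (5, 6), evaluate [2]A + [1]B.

(4, 9)

First 2A:
Repeated addition: build up to 2A.
2A: tangent at (4, 2): λ = (3·4² + 4)/(2·2) ≡ 8/4. 4⁻¹ ≡ 3 (mod 11), so λ ≡ 8·3 ≡ 2.
  x = λ² - 4 - 4 = 4 - 8 ≡ 7; y = λ·(4 - 7) - 2 ≡ 3. → (7, 3)
2A = (7, 3).
Finally 2A + B:
(7, 3) + (5, 6). λ = (6 - 3)/(5 - 7) ≡ 3/9 mod 11. 9⁻¹ ≡ 5 (mod 11) since 9·5 = 45 ≡ 1, so λ ≡ 4.
  x = λ² - 7 - 5 = 16 - 12 ≡ 4; y = λ·(7 - 4) - 3 ≡ 9. → (4, 9)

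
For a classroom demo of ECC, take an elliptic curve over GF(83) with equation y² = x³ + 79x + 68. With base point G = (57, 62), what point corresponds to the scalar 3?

Repeated addition: build up to 3G.
2G: tangent at (57, 62): λ = (3·57² + 79)/(2·62) ≡ 32/41. 41⁻¹ ≡ 81 (mod 83), so λ ≡ 32·81 ≡ 19.
  x = λ² - 57 - 57 = 361 - 114 ≡ 81; y = λ·(57 - 81) - 62 ≡ 63. → (81, 63)
3G: (81, 63) + (57, 62). λ = (62 - 63)/(57 - 81) ≡ 82/59 mod 83. 59⁻¹ ≡ 38 (mod 83) since 59·38 = 2242 ≡ 1, so λ ≡ 45.
  x = λ² - 81 - 57 = 2025 - 138 ≡ 61; y = λ·(81 - 61) - 63 ≡ 7. → (61, 7)

(61, 7)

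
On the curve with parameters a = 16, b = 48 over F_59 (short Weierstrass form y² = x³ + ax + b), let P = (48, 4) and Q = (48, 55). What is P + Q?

The two points share x = 48 and their y-coordinates satisfy 4 + 55 ≡ 0 (mod 59), so they are inverses. Their sum is 𝒪.

O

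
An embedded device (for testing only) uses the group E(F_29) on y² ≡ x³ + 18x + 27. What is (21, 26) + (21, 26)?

(23, 15)

tangent at (21, 26): λ = (3·21² + 18)/(2·26) ≡ 7/23. 23⁻¹ ≡ 24 (mod 29) since 23·24 = 552 ≡ 1, so λ ≡ 7·24 ≡ 23.
  x = λ² - 21 - 21 = 529 - 42 ≡ 23; y = λ·(21 - 23) - 26 ≡ 15. → (23, 15)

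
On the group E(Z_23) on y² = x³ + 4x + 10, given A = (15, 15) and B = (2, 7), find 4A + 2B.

First 4A:
Double-and-add on 4 = (100)₂. Start with A = (15, 15) for the leading 1-bit.
double: tangent at (15, 15): λ = (3·15² + 4)/(2·15) ≡ 12/7. 7⁻¹ ≡ 10 (mod 23) since 7·10 = 70 ≡ 1, so λ ≡ 12·10 ≡ 5.
  x = λ² - 15 - 15 = 25 - 30 ≡ 18; y = λ·(15 - 18) - 15 ≡ 16. → (18, 16)
double: tangent at (18, 16): λ = (3·18² + 4)/(2·16) ≡ 10/9. 9⁻¹ ≡ 18 (mod 23), so λ ≡ 10·18 ≡ 19.
  x = λ² - 18 - 18 = 361 - 36 ≡ 3; y = λ·(18 - 3) - 16 ≡ 16. → (3, 16)
4A = (3, 16).
Next 2B:
Repeated addition: build up to 2B.
2B: tangent at (2, 7): λ = (3·2² + 4)/(2·7) ≡ 16/14. 14⁻¹ ≡ 5 (mod 23) since 14·5 = 70 ≡ 1, so λ ≡ 16·5 ≡ 11.
  x = λ² - 2 - 2 = 121 - 4 ≡ 2; y = λ·(2 - 2) - 7 ≡ 16. → (2, 16)
2B = (2, 16).
Finally 4A + 2B:
(3, 16) + (2, 16). λ = (16 - 16)/(2 - 3) ≡ 0/22 mod 23. 22⁻¹ ≡ 22 (mod 23) since 22·22 = 484 ≡ 1, so λ ≡ 0.
  x = λ² - 3 - 2 = 0 - 5 ≡ 18; y = λ·(3 - 18) - 16 ≡ 7. → (18, 7)

(18, 7)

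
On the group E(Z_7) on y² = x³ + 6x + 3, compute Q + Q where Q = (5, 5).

(5, 2)

tangent at (5, 5): λ = (3·5² + 6)/(2·5) ≡ 4/3. 3⁻¹ ≡ 5 (mod 7) since 3·5 = 15 ≡ 1, so λ ≡ 4·5 ≡ 6.
  x = λ² - 5 - 5 = 36 - 10 ≡ 5; y = λ·(5 - 5) - 5 ≡ 2. → (5, 2)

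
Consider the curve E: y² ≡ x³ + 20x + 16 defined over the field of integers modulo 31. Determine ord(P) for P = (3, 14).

2P: tangent at (3, 14): λ = (3·3² + 20)/(2·14) ≡ 16/28. 28⁻¹ ≡ 10 (mod 31) since 28·10 = 280 ≡ 1, so λ ≡ 16·10 ≡ 5.
  x = λ² - 3 - 3 = 25 - 6 ≡ 19; y = λ·(3 - 19) - 14 ≡ 30. → (19, 30)
3P: (19, 30) + (3, 14). λ = (14 - 30)/(3 - 19) ≡ 15/15 mod 31. 15⁻¹ ≡ 29 (mod 31) since 15·29 = 435 ≡ 1, so λ ≡ 1.
  x = λ² - 19 - 3 = 1 - 22 ≡ 10; y = λ·(19 - 10) - 30 ≡ 10. → (10, 10)
4P: (10, 10) + (3, 14). λ = (14 - 10)/(3 - 10) ≡ 4/24 mod 31. 24⁻¹ ≡ 22 (mod 31) since 24·22 = 528 ≡ 1, so λ ≡ 26.
  x = λ² - 10 - 3 = 676 - 13 ≡ 12; y = λ·(10 - 12) - 10 ≡ 0. → (12, 0)
5P: (12, 0) + (3, 14). λ = (14 - 0)/(3 - 12) ≡ 14/22 mod 31. 22⁻¹ ≡ 24 (mod 31), so λ ≡ 26.
  x = λ² - 12 - 3 = 676 - 15 ≡ 10; y = λ·(12 - 10) - 0 ≡ 21. → (10, 21)
6P: (10, 21) + (3, 14). λ = (14 - 21)/(3 - 10) ≡ 24/24 mod 31. 24⁻¹ ≡ 22 (mod 31), so λ ≡ 1.
  x = λ² - 10 - 3 = 1 - 13 ≡ 19; y = λ·(10 - 19) - 21 ≡ 1. → (19, 1)
7P: (19, 1) + (3, 14). λ = (14 - 1)/(3 - 19) ≡ 13/15 mod 31. 15⁻¹ ≡ 29 (mod 31), so λ ≡ 5.
  x = λ² - 19 - 3 = 25 - 22 ≡ 3; y = λ·(19 - 3) - 1 ≡ 17. → (3, 17)
8P: (3, 17) + (3, 14): same x and y₁ ≡ -y₂, so the sum is the point at infinity.
8P = the point at infinity, so the order is 8.

8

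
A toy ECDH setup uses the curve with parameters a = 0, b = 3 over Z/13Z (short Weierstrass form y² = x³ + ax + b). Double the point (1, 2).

tangent at (1, 2): λ = (3·1² + 0)/(2·2) ≡ 3/4. 4⁻¹ ≡ 10 (mod 13) since 4·10 = 40 ≡ 1, so λ ≡ 3·10 ≡ 4.
  x = λ² - 1 - 1 = 16 - 2 ≡ 1; y = λ·(1 - 1) - 2 ≡ 11. → (1, 11)

(1, 11)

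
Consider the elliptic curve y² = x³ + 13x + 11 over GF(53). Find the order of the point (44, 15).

2P: tangent at (44, 15): λ = (3·44² + 13)/(2·15) ≡ 44/30. 30⁻¹ ≡ 23 (mod 53) since 30·23 = 690 ≡ 1, so λ ≡ 44·23 ≡ 5.
  x = λ² - 44 - 44 = 25 - 88 ≡ 43; y = λ·(44 - 43) - 15 ≡ 43. → (43, 43)
3P: (43, 43) + (44, 15). λ = (15 - 43)/(44 - 43) ≡ 25/1 mod 53. 1⁻¹ ≡ 1 (mod 53) since 1·1 = 1 ≡ 1, so λ ≡ 25.
  x = λ² - 43 - 44 = 625 - 87 ≡ 8; y = λ·(43 - 8) - 43 ≡ 37. → (8, 37)
4P: (8, 37) + (44, 15). λ = (15 - 37)/(44 - 8) ≡ 31/36 mod 53. 36⁻¹ ≡ 28 (mod 53) since 36·28 = 1008 ≡ 1, so λ ≡ 20.
  x = λ² - 8 - 44 = 400 - 52 ≡ 30; y = λ·(8 - 30) - 37 ≡ 0. → (30, 0)
5P: (30, 0) + (44, 15). λ = (15 - 0)/(44 - 30) ≡ 15/14 mod 53. 14⁻¹ ≡ 19 (mod 53) since 14·19 = 266 ≡ 1, so λ ≡ 20.
  x = λ² - 30 - 44 = 400 - 74 ≡ 8; y = λ·(30 - 8) - 0 ≡ 16. → (8, 16)
6P: (8, 16) + (44, 15). λ = (15 - 16)/(44 - 8) ≡ 52/36 mod 53. 36⁻¹ ≡ 28 (mod 53) since 36·28 = 1008 ≡ 1, so λ ≡ 25.
  x = λ² - 8 - 44 = 625 - 52 ≡ 43; y = λ·(8 - 43) - 16 ≡ 10. → (43, 10)
7P: (43, 10) + (44, 15). λ = (15 - 10)/(44 - 43) ≡ 5/1 mod 53. 1⁻¹ ≡ 1 (mod 53), so λ ≡ 5.
  x = λ² - 43 - 44 = 25 - 87 ≡ 44; y = λ·(43 - 44) - 10 ≡ 38. → (44, 38)
8P: (44, 38) + (44, 15): same x and y₁ ≡ -y₂, so the sum is O.
8P = O, so the order is 8.

8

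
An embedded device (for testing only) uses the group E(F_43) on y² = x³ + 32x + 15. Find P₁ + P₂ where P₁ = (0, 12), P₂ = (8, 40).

(15, 0)

(0, 12) + (8, 40). λ = (40 - 12)/(8 - 0) ≡ 28/8 mod 43. 8⁻¹ ≡ 27 (mod 43) since 8·27 = 216 ≡ 1, so λ ≡ 25.
  x = λ² - 0 - 8 = 625 - 8 ≡ 15; y = λ·(0 - 15) - 12 ≡ 0. → (15, 0)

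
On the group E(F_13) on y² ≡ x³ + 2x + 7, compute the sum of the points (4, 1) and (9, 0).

(12, 11)

(4, 1) + (9, 0). λ = (0 - 1)/(9 - 4) ≡ 12/5 mod 13. 5⁻¹ ≡ 8 (mod 13), so λ ≡ 5.
  x = λ² - 4 - 9 = 25 - 13 ≡ 12; y = λ·(4 - 12) - 1 ≡ 11. → (12, 11)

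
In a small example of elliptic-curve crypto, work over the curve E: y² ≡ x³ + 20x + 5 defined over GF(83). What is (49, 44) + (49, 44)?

(25, 32)

tangent at (49, 44): λ = (3·49² + 20)/(2·44) ≡ 2/5. 5⁻¹ ≡ 50 (mod 83), so λ ≡ 2·50 ≡ 17.
  x = λ² - 49 - 49 = 289 - 98 ≡ 25; y = λ·(49 - 25) - 44 ≡ 32. → (25, 32)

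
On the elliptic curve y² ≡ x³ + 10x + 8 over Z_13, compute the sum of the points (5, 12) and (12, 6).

(5, 12) + (12, 6). λ = (6 - 12)/(12 - 5) ≡ 7/7 mod 13. 7⁻¹ ≡ 2 (mod 13) since 7·2 = 14 ≡ 1, so λ ≡ 1.
  x = λ² - 5 - 12 = 1 - 17 ≡ 10; y = λ·(5 - 10) - 12 ≡ 9. → (10, 9)

(10, 9)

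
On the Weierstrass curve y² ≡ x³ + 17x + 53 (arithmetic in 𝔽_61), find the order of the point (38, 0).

2

2P: (38, 0) + (38, 0): same x and y₁ ≡ -y₂, so the sum is the point at infinity.
2P = the point at infinity, so the order is 2.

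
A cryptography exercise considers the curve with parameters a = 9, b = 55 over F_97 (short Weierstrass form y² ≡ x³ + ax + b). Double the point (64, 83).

tangent at (64, 83): λ = (3·64² + 9)/(2·83) ≡ 75/69. 69⁻¹ ≡ 45 (mod 97), so λ ≡ 75·45 ≡ 77.
  x = λ² - 64 - 64 = 5929 - 128 ≡ 78; y = λ·(64 - 78) - 83 ≡ 3. → (78, 3)

(78, 3)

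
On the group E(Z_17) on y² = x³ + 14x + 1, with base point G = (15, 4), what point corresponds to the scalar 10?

O

Double-and-add on 10 = (1010)₂. Start with G = (15, 4) for the leading 1-bit.
double: tangent at (15, 4): λ = (3·15² + 14)/(2·4) ≡ 9/8. 8⁻¹ ≡ 15 (mod 17), so λ ≡ 9·15 ≡ 16.
  x = λ² - 15 - 15 = 256 - 30 ≡ 5; y = λ·(15 - 5) - 4 ≡ 3. → (5, 3)
double: tangent at (5, 3): λ = (3·5² + 14)/(2·3) ≡ 4/6. 6⁻¹ ≡ 3 (mod 17) since 6·3 = 18 ≡ 1, so λ ≡ 4·3 ≡ 12.
  x = λ² - 5 - 5 = 144 - 10 ≡ 15; y = λ·(5 - 15) - 3 ≡ 13. → (15, 13)
add G: (15, 13) + (15, 4): same x and y₁ ≡ -y₂, so the sum is O.
double: O + O = O (identity).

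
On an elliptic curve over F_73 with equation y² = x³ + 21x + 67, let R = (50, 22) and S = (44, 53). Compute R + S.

(28, 59)

(50, 22) + (44, 53). λ = (53 - 22)/(44 - 50) ≡ 31/67 mod 73. 67⁻¹ ≡ 12 (mod 73), so λ ≡ 7.
  x = λ² - 50 - 44 = 49 - 94 ≡ 28; y = λ·(50 - 28) - 22 ≡ 59. → (28, 59)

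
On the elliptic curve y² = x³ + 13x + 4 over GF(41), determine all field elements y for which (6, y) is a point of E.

x³ + 13x + 4 = 298 ≡ 11 (mod 41).
11 is a non-residue mod 41; no y exists.

none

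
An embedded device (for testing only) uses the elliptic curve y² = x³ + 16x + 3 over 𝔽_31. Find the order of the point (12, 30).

2P: tangent at (12, 30): λ = (3·12² + 16)/(2·30) ≡ 14/29. 29⁻¹ ≡ 15 (mod 31), so λ ≡ 14·15 ≡ 24.
  x = λ² - 12 - 12 = 576 - 24 ≡ 25; y = λ·(12 - 25) - 30 ≡ 30. → (25, 30)
3P: (25, 30) + (12, 30). λ = (30 - 30)/(12 - 25) ≡ 0/18 mod 31. 18⁻¹ ≡ 19 (mod 31), so λ ≡ 0.
  x = λ² - 25 - 12 = 0 - 37 ≡ 25; y = λ·(25 - 25) - 30 ≡ 1. → (25, 1)
4P: (25, 1) + (12, 30). λ = (30 - 1)/(12 - 25) ≡ 29/18 mod 31. 18⁻¹ ≡ 19 (mod 31) since 18·19 = 342 ≡ 1, so λ ≡ 24.
  x = λ² - 25 - 12 = 576 - 37 ≡ 12; y = λ·(25 - 12) - 1 ≡ 1. → (12, 1)
5P: (12, 1) + (12, 30): same x and y₁ ≡ -y₂, so the sum is the point at infinity.
5P = the point at infinity, so the order is 5.

5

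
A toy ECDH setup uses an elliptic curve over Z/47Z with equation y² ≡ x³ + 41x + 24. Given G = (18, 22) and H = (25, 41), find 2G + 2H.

First 2G:
Repeated addition: build up to 2G.
2G: tangent at (18, 22): λ = (3·18² + 41)/(2·22) ≡ 26/44. 44⁻¹ ≡ 31 (mod 47), so λ ≡ 26·31 ≡ 7.
  x = λ² - 18 - 18 = 49 - 36 ≡ 13; y = λ·(18 - 13) - 22 ≡ 13. → (13, 13)
2G = (13, 13).
Next 2H:
Repeated addition: build up to 2H.
2H: tangent at (25, 41): λ = (3·25² + 41)/(2·41) ≡ 36/35. 35⁻¹ ≡ 43 (mod 47), so λ ≡ 36·43 ≡ 44.
  x = λ² - 25 - 25 = 1936 - 50 ≡ 6; y = λ·(25 - 6) - 41 ≡ 43. → (6, 43)
2H = (6, 43).
Finally 2G + 2H:
(13, 13) + (6, 43). λ = (43 - 13)/(6 - 13) ≡ 30/40 mod 47. 40⁻¹ ≡ 20 (mod 47), so λ ≡ 36.
  x = λ² - 13 - 6 = 1296 - 19 ≡ 8; y = λ·(13 - 8) - 13 ≡ 26. → (8, 26)

(8, 26)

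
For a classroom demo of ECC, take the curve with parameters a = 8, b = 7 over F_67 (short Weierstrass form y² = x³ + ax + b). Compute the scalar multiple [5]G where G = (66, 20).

(28, 26)

Repeated addition: build up to 5G.
2G: tangent at (66, 20): λ = (3·66² + 8)/(2·20) ≡ 11/40. 40⁻¹ ≡ 62 (mod 67) since 40·62 = 2480 ≡ 1, so λ ≡ 11·62 ≡ 12.
  x = λ² - 66 - 66 = 144 - 132 ≡ 12; y = λ·(66 - 12) - 20 ≡ 25. → (12, 25)
3G: (12, 25) + (66, 20). λ = (20 - 25)/(66 - 12) ≡ 62/54 mod 67. 54⁻¹ ≡ 36 (mod 67) since 54·36 = 1944 ≡ 1, so λ ≡ 21.
  x = λ² - 12 - 66 = 441 - 78 ≡ 28; y = λ·(12 - 28) - 25 ≡ 41. → (28, 41)
4G: (28, 41) + (66, 20). λ = (20 - 41)/(66 - 28) ≡ 46/38 mod 67. 38⁻¹ ≡ 30 (mod 67), so λ ≡ 40.
  x = λ² - 28 - 66 = 1600 - 94 ≡ 32; y = λ·(28 - 32) - 41 ≡ 0. → (32, 0)
5G: (32, 0) + (66, 20). λ = (20 - 0)/(66 - 32) ≡ 20/34 mod 67. 34⁻¹ ≡ 2 (mod 67) since 34·2 = 68 ≡ 1, so λ ≡ 40.
  x = λ² - 32 - 66 = 1600 - 98 ≡ 28; y = λ·(32 - 28) - 0 ≡ 26. → (28, 26)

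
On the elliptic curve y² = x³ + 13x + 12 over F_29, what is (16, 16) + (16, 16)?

(20, 6)

tangent at (16, 16): λ = (3·16² + 13)/(2·16) ≡ 27/3. 3⁻¹ ≡ 10 (mod 29), so λ ≡ 27·10 ≡ 9.
  x = λ² - 16 - 16 = 81 - 32 ≡ 20; y = λ·(16 - 20) - 16 ≡ 6. → (20, 6)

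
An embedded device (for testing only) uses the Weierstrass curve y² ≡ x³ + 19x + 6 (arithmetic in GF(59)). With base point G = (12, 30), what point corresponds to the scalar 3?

Repeated addition: build up to 3G.
2G: tangent at (12, 30): λ = (3·12² + 19)/(2·30) ≡ 38/1. 1⁻¹ ≡ 1 (mod 59), so λ ≡ 38·1 ≡ 38.
  x = λ² - 12 - 12 = 1444 - 24 ≡ 4; y = λ·(12 - 4) - 30 ≡ 38. → (4, 38)
3G: (4, 38) + (12, 30). λ = (30 - 38)/(12 - 4) ≡ 51/8 mod 59. 8⁻¹ ≡ 37 (mod 59), so λ ≡ 58.
  x = λ² - 4 - 12 = 3364 - 16 ≡ 44; y = λ·(4 - 44) - 38 ≡ 2. → (44, 2)

(44, 2)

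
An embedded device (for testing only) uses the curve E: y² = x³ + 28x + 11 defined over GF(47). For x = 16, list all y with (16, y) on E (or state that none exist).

x³ + 28x + 11 = 4555 ≡ 43 (mod 47).
43 is a non-residue mod 47; no y exists.

none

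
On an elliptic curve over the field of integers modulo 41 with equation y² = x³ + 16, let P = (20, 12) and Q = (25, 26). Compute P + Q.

(35, 28)

(20, 12) + (25, 26). λ = (26 - 12)/(25 - 20) ≡ 14/5 mod 41. 5⁻¹ ≡ 33 (mod 41), so λ ≡ 11.
  x = λ² - 20 - 25 = 121 - 45 ≡ 35; y = λ·(20 - 35) - 12 ≡ 28. → (35, 28)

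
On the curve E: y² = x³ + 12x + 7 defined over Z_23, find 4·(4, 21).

Write P = (4, 21).
Double-and-add on 4 = (100)₂. Start with P = (4, 21) for the leading 1-bit.
double: tangent at (4, 21): λ = (3·4² + 12)/(2·21) ≡ 14/19. 19⁻¹ ≡ 17 (mod 23), so λ ≡ 14·17 ≡ 8.
  x = λ² - 4 - 4 = 64 - 8 ≡ 10; y = λ·(4 - 10) - 21 ≡ 0. → (10, 0)
double: (10, 0) + (10, 0): same x and y₁ ≡ -y₂, so the sum is O.

O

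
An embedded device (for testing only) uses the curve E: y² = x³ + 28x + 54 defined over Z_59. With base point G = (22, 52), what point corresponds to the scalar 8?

(29, 11)

Double-and-add on 8 = (1000)₂. Start with G = (22, 52) for the leading 1-bit.
double: tangent at (22, 52): λ = (3·22² + 28)/(2·52) ≡ 5/45. 45⁻¹ ≡ 21 (mod 59) since 45·21 = 945 ≡ 1, so λ ≡ 5·21 ≡ 46.
  x = λ² - 22 - 22 = 2116 - 44 ≡ 7; y = λ·(22 - 7) - 52 ≡ 48. → (7, 48)
double: tangent at (7, 48): λ = (3·7² + 28)/(2·48) ≡ 57/37. 37⁻¹ ≡ 8 (mod 59), so λ ≡ 57·8 ≡ 43.
  x = λ² - 7 - 7 = 1849 - 14 ≡ 6; y = λ·(7 - 6) - 48 ≡ 54. → (6, 54)
double: tangent at (6, 54): λ = (3·6² + 28)/(2·54) ≡ 18/49. 49⁻¹ ≡ 53 (mod 59), so λ ≡ 18·53 ≡ 10.
  x = λ² - 6 - 6 = 100 - 12 ≡ 29; y = λ·(6 - 29) - 54 ≡ 11. → (29, 11)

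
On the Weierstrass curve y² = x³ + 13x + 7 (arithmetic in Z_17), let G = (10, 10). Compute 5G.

(10, 7)

Repeated addition: build up to 5G.
2G: tangent at (10, 10): λ = (3·10² + 13)/(2·10) ≡ 7/3. 3⁻¹ ≡ 6 (mod 17), so λ ≡ 7·6 ≡ 8.
  x = λ² - 10 - 10 = 64 - 20 ≡ 10; y = λ·(10 - 10) - 10 ≡ 7. → (10, 7)
3G: (10, 7) + (10, 10): same x and y₁ ≡ -y₂, so the sum is 𝒪.
4G: 𝒪 + (10, 10) = (10, 10) (identity).
5G: tangent at (10, 10): λ = (3·10² + 13)/(2·10) ≡ 7/3. 3⁻¹ ≡ 6 (mod 17) since 3·6 = 18 ≡ 1, so λ ≡ 7·6 ≡ 8.
  x = λ² - 10 - 10 = 64 - 20 ≡ 10; y = λ·(10 - 10) - 10 ≡ 7. → (10, 7)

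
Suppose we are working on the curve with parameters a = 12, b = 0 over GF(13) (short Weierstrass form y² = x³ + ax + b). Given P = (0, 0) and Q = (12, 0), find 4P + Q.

(12, 0)

First 4P:
Double-and-add on 4 = (100)₂. Start with P = (0, 0) for the leading 1-bit.
double: (0, 0) + (0, 0): same x and y₁ ≡ -y₂, so the sum is O.
double: O + O = O (identity).
4P = O.
Finally 4P + Q:
O + (12, 0) = (12, 0) (identity).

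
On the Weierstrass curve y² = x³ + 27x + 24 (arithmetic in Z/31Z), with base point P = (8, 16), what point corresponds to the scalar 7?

(17, 23)

Repeated addition: build up to 7P.
2P: tangent at (8, 16): λ = (3·8² + 27)/(2·16) ≡ 2/1. 1⁻¹ ≡ 1 (mod 31), so λ ≡ 2·1 ≡ 2.
  x = λ² - 8 - 8 = 4 - 16 ≡ 19; y = λ·(8 - 19) - 16 ≡ 24. → (19, 24)
3P: (19, 24) + (8, 16). λ = (16 - 24)/(8 - 19) ≡ 23/20 mod 31. 20⁻¹ ≡ 14 (mod 31), so λ ≡ 12.
  x = λ² - 19 - 8 = 144 - 27 ≡ 24; y = λ·(19 - 24) - 24 ≡ 9. → (24, 9)
4P: (24, 9) + (8, 16). λ = (16 - 9)/(8 - 24) ≡ 7/15 mod 31. 15⁻¹ ≡ 29 (mod 31) since 15·29 = 435 ≡ 1, so λ ≡ 17.
  x = λ² - 24 - 8 = 289 - 32 ≡ 9; y = λ·(24 - 9) - 9 ≡ 29. → (9, 29)
5P: (9, 29) + (8, 16). λ = (16 - 29)/(8 - 9) ≡ 18/30 mod 31. 30⁻¹ ≡ 30 (mod 31), so λ ≡ 13.
  x = λ² - 9 - 8 = 169 - 17 ≡ 28; y = λ·(9 - 28) - 29 ≡ 3. → (28, 3)
6P: (28, 3) + (8, 16). λ = (16 - 3)/(8 - 28) ≡ 13/11 mod 31. 11⁻¹ ≡ 17 (mod 31) since 11·17 = 187 ≡ 1, so λ ≡ 4.
  x = λ² - 28 - 8 = 16 - 36 ≡ 11; y = λ·(28 - 11) - 3 ≡ 3. → (11, 3)
7P: (11, 3) + (8, 16). λ = (16 - 3)/(8 - 11) ≡ 13/28 mod 31. 28⁻¹ ≡ 10 (mod 31), so λ ≡ 6.
  x = λ² - 11 - 8 = 36 - 19 ≡ 17; y = λ·(11 - 17) - 3 ≡ 23. → (17, 23)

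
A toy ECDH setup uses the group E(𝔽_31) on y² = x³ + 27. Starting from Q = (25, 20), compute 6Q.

(25, 11)

Double-and-add on 6 = (110)₂. Start with Q = (25, 20) for the leading 1-bit.
double: tangent at (25, 20): λ = (3·25² + 0)/(2·20) ≡ 15/9. 9⁻¹ ≡ 7 (mod 31), so λ ≡ 15·7 ≡ 12.
  x = λ² - 25 - 25 = 144 - 50 ≡ 1; y = λ·(25 - 1) - 20 ≡ 20. → (1, 20)
add Q: (1, 20) + (25, 20). λ = (20 - 20)/(25 - 1) ≡ 0/24 mod 31. 24⁻¹ ≡ 22 (mod 31), so λ ≡ 0.
  x = λ² - 1 - 25 = 0 - 26 ≡ 5; y = λ·(1 - 5) - 20 ≡ 11. → (5, 11)
double: tangent at (5, 11): λ = (3·5² + 0)/(2·11) ≡ 13/22. 22⁻¹ ≡ 24 (mod 31), so λ ≡ 13·24 ≡ 2.
  x = λ² - 5 - 5 = 4 - 10 ≡ 25; y = λ·(5 - 25) - 11 ≡ 11. → (25, 11)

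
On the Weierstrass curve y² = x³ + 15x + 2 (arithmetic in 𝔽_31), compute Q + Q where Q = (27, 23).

(12, 9)

tangent at (27, 23): λ = (3·27² + 15)/(2·23) ≡ 1/15. 15⁻¹ ≡ 29 (mod 31), so λ ≡ 1·29 ≡ 29.
  x = λ² - 27 - 27 = 841 - 54 ≡ 12; y = λ·(27 - 12) - 23 ≡ 9. → (12, 9)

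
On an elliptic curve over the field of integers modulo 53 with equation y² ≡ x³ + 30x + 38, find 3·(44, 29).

Write P = (44, 29).
Repeated addition: build up to 3P.
2P: tangent at (44, 29): λ = (3·44² + 30)/(2·29) ≡ 8/5. 5⁻¹ ≡ 32 (mod 53) since 5·32 = 160 ≡ 1, so λ ≡ 8·32 ≡ 44.
  x = λ² - 44 - 44 = 1936 - 88 ≡ 46; y = λ·(44 - 46) - 29 ≡ 42. → (46, 42)
3P: (46, 42) + (44, 29). λ = (29 - 42)/(44 - 46) ≡ 40/51 mod 53. 51⁻¹ ≡ 26 (mod 53), so λ ≡ 33.
  x = λ² - 46 - 44 = 1089 - 90 ≡ 45; y = λ·(46 - 45) - 42 ≡ 44. → (45, 44)

(45, 44)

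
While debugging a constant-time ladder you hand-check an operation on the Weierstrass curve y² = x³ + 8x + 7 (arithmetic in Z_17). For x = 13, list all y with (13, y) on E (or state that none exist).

8, 9

x³ + 8x + 7 = 2308 ≡ 13 (mod 17).
Square roots of 13 mod 17: 8 and 9 (since 8² = 64 ≡ 13).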